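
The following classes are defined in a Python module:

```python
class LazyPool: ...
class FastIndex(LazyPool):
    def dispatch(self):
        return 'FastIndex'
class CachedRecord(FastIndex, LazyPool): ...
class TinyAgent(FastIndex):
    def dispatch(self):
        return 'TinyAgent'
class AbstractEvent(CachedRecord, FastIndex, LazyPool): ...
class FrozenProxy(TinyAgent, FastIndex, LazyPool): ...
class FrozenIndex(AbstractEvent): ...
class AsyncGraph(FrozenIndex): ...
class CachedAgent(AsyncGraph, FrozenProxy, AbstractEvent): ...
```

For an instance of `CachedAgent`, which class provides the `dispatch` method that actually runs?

L[CachedAgent] = CachedAgent + merge(L[AsyncGraph], L[FrozenProxy], L[AbstractEvent], [AsyncGraph FrozenProxy AbstractEvent])
  take AsyncGraph:  [AsyncGraph FrozenIndex AbstractEvent CachedRecord FastIndex LazyPool object] + [FrozenProxy TinyAgent FastIndex LazyPool object] + [AbstractEvent CachedRecord FastIndex LazyPool object] + [AsyncGraph FrozenProxy AbstractEvent]
  take FrozenIndex:  [FrozenIndex AbstractEvent CachedRecord FastIndex LazyPool object] + [FrozenProxy TinyAgent FastIndex LazyPool object] + [AbstractEvent CachedRecord FastIndex LazyPool object] + [FrozenProxy AbstractEvent]
  take FrozenProxy:  [AbstractEvent CachedRecord FastIndex LazyPool object] + [FrozenProxy TinyAgent FastIndex LazyPool object] + [AbstractEvent CachedRecord FastIndex LazyPool object] + [FrozenProxy AbstractEvent]
  take AbstractEvent:  [AbstractEvent CachedRecord FastIndex LazyPool object] + [TinyAgent FastIndex LazyPool object] + [AbstractEvent CachedRecord FastIndex LazyPool object] + [AbstractEvent]
  take CachedRecord:  [CachedRecord FastIndex LazyPool object] + [TinyAgent FastIndex LazyPool object] + [CachedRecord FastIndex LazyPool object]
  take TinyAgent:  [FastIndex LazyPool object] + [TinyAgent FastIndex LazyPool object] + [FastIndex LazyPool object]
  take FastIndex:  [FastIndex LazyPool object] + [FastIndex LazyPool object] + [FastIndex LazyPool object]
  take LazyPool:  [LazyPool object] + [LazyPool object] + [LazyPool object]
  take object:  [object] + [object] + [object]
MRO: CachedAgent AsyncGraph FrozenIndex FrozenProxy AbstractEvent CachedRecord TinyAgent FastIndex LazyPool object
dispatch is defined in: FastIndex, TinyAgent. First along the MRO is TinyAgent.

TinyAgent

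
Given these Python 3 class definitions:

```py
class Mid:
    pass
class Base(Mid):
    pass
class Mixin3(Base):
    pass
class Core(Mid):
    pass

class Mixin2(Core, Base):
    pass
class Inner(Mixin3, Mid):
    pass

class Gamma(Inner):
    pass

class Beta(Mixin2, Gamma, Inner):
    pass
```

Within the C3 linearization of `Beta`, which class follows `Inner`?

Mixin3

L[Beta] = Beta + merge(L[Mixin2], L[Gamma], L[Inner], [Mixin2 Gamma Inner])
  take Mixin2:  [Mixin2 Core Base Mid object] + [Gamma Inner Mixin3 Base Mid object] + [Inner Mixin3 Base Mid object] + [Mixin2 Gamma Inner]
  take Core:  [Core Base Mid object] + [Gamma Inner Mixin3 Base Mid object] + [Inner Mixin3 Base Mid object] + [Gamma Inner]
  take Gamma:  [Base Mid object] + [Gamma Inner Mixin3 Base Mid object] + [Inner Mixin3 Base Mid object] + [Gamma Inner]
  take Inner:  [Base Mid object] + [Inner Mixin3 Base Mid object] + [Inner Mixin3 Base Mid object] + [Inner]
  take Mixin3:  [Base Mid object] + [Mixin3 Base Mid object] + [Mixin3 Base Mid object]
  take Base:  [Base Mid object] + [Base Mid object] + [Base Mid object]
  take Mid:  [Mid object] + [Mid object] + [Mid object]
  take object:  [object] + [object] + [object]
MRO: Beta Mixin2 Core Gamma Inner Mixin3 Base Mid object
Inner is at position 4; next is Mixin3.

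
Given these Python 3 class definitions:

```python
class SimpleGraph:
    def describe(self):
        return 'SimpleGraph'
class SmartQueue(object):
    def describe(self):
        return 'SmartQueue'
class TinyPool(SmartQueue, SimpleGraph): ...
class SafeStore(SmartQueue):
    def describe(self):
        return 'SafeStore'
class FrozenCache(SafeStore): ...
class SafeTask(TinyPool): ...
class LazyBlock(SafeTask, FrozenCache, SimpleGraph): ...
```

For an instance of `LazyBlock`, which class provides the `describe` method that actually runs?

L[LazyBlock] = LazyBlock + merge(L[SafeTask], L[FrozenCache], L[SimpleGraph], [SafeTask FrozenCache SimpleGraph])
  take SafeTask:  [SafeTask TinyPool SmartQueue SimpleGraph object] + [FrozenCache SafeStore SmartQueue object] + [SimpleGraph object] + [SafeTask FrozenCache SimpleGraph]
  take TinyPool:  [TinyPool SmartQueue SimpleGraph object] + [FrozenCache SafeStore SmartQueue object] + [SimpleGraph object] + [FrozenCache SimpleGraph]
  take FrozenCache:  [SmartQueue SimpleGraph object] + [FrozenCache SafeStore SmartQueue object] + [SimpleGraph object] + [FrozenCache SimpleGraph]
  take SafeStore:  [SmartQueue SimpleGraph object] + [SafeStore SmartQueue object] + [SimpleGraph object] + [SimpleGraph]
  take SmartQueue:  [SmartQueue SimpleGraph object] + [SmartQueue object] + [SimpleGraph object] + [SimpleGraph]
  take SimpleGraph:  [SimpleGraph object] + [object] + [SimpleGraph object] + [SimpleGraph]
  take object:  [object] + [object] + [object]
MRO: LazyBlock SafeTask TinyPool FrozenCache SafeStore SmartQueue SimpleGraph object
describe is defined in: SafeStore, SimpleGraph, SmartQueue. First along the MRO is SafeStore.

SafeStore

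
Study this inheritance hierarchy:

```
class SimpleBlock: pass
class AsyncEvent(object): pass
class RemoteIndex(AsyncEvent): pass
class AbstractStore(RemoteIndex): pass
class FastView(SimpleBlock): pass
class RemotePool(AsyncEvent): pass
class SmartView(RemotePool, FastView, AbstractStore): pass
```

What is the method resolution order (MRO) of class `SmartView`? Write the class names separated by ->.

SmartView -> RemotePool -> FastView -> SimpleBlock -> AbstractStore -> RemoteIndex -> AsyncEvent -> object

L[SmartView] = SmartView + merge(L[RemotePool], L[FastView], L[AbstractStore], [RemotePool FastView AbstractStore])
  take RemotePool:  [RemotePool AsyncEvent object] + [FastView SimpleBlock object] + [AbstractStore RemoteIndex AsyncEvent object] + [RemotePool FastView AbstractStore]
  take FastView:  [AsyncEvent object] + [FastView SimpleBlock object] + [AbstractStore RemoteIndex AsyncEvent object] + [FastView AbstractStore]
  take SimpleBlock:  [AsyncEvent object] + [SimpleBlock object] + [AbstractStore RemoteIndex AsyncEvent object] + [AbstractStore]
  take AbstractStore:  [AsyncEvent object] + [object] + [AbstractStore RemoteIndex AsyncEvent object] + [AbstractStore]
  take RemoteIndex:  [AsyncEvent object] + [object] + [RemoteIndex AsyncEvent object]
  take AsyncEvent:  [AsyncEvent object] + [object] + [AsyncEvent object]
  take object:  [object] + [object] + [object]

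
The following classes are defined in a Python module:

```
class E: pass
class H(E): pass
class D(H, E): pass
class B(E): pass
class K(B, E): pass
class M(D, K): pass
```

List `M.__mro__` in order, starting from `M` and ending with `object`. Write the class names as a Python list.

L[M] = M + merge(L[D], L[K], [D K])
  take D:  [D H E object] + [K B E object] + [D K]
  take H:  [H E object] + [K B E object] + [K]
  take K:  [E object] + [K B E object] + [K]
  take B:  [E object] + [B E object]
  take E:  [E object] + [E object]
  take object:  [object] + [object]

[M, D, H, K, B, E, object]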